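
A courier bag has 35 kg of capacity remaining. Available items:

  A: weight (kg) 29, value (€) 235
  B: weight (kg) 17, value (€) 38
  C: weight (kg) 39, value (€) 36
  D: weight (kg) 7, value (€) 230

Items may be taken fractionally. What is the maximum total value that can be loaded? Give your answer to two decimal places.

456.90

Greedy by value/weight ratio, highest first.
Order: D (230/7=32.86) > A (235/29=8.10) > B (38/17=2.24) > C (36/39=0.92)
Fill: take D (7 @ 230) → take 28/29 of A → 226.90; 35/35 used.
Total value = 456.90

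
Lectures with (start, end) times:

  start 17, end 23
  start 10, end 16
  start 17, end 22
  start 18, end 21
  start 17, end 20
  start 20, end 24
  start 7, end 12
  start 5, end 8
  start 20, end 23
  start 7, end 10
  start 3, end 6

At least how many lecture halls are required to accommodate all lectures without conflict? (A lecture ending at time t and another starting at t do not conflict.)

The answer is the maximum number of intervals overlapping at any instant.
Events (time:±→running): 3:+→1 5:+→2 6:-→1 7:+→2 7:+→3 8:-→2 10:-→1 10:+→2 12:-→1 16:-→0 17:+→1 17:+→2 17:+→3 18:+→4 20:-→3 20:+→4 20:+→5 … peak 5.

5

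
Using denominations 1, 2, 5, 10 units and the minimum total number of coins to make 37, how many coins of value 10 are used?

37 − 3×10→7 − 1×5→2 − 1×2→0
Count of 10: 3

3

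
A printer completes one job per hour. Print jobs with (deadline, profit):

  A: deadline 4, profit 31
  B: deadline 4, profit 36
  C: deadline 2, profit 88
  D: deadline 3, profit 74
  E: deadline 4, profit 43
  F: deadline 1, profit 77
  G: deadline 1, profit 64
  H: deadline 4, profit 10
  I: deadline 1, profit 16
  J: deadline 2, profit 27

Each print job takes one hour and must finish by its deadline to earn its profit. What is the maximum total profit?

Take jobs in profit order; each goes to the latest open slot no later than its deadline.
By profit: C(d2,88), F(d1,77), D(d3,74), G(d1,64), E(d4,43), B(d4,36), A(d4,31), J(d2,27), I(d1,16), H(d4,10)
C→slot 2; F→slot 1; D→slot 3; G skipped; E→slot 4; B skipped; A skipped; J skipped; I skipped; H skipped.
Profit = 77 + 88 + 74 + 43 = 282

282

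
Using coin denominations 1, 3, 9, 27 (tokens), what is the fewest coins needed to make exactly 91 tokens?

5

Use the largest denomination that fits, subtract, and repeat.
91 = 3×27 + 1×9 + 1×1
Total coins = 3 + 1 + 1 = 5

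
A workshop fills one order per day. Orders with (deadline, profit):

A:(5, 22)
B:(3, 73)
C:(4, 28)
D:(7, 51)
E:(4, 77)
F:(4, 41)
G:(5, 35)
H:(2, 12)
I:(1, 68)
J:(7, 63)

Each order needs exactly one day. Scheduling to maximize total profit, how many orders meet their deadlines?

Sort by profit descending; place each in the latest free slot ≤ its deadline.
Profit order: E=77 B=73 I=68 J=63 D=51 F=41 G=35 C=28 A=22 H=12
Assign: E→slot 4, B→slot 3, I→slot 1, J→slot 7, D→slot 6, F→slot 2, G→slot 5, C skipped, A skipped, H skipped.
Slots: [1:I] [2:F] [3:B] [4:E] [5:G] [6:D] [7:J]
7 of 10 scheduled.

7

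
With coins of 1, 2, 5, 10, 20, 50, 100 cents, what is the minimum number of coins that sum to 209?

5

Greedy: take as many of the largest coin as possible, then repeat with the remainder.
209 − 2×100→9 − 1×5→4 − 2×2→0
Total coins = 2 + 1 + 2 = 5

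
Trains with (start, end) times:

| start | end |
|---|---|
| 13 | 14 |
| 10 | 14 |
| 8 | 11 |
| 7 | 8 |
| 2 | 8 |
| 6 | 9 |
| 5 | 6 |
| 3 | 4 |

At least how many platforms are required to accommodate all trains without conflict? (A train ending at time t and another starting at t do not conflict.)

Count concurrent intervals with a sweep; the peak is the room count.
starts: [2, 3, 5, 6, 7, 8, 10, 13]
ends:   [4, 6, 8, 8, 9, 11, 14, 14]
s2→1 s3→2 e4→1 s5→2 e6→1 s6→2 s7→3  — peak 3.

3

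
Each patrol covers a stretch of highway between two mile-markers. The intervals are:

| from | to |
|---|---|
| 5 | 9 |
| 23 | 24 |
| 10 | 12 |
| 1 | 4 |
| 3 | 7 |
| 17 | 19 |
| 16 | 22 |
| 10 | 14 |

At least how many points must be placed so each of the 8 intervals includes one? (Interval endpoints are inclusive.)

5

By right end: [1,4]  [3,7]  [5,9]  [10,12]  [10,14]  [17,19]  [16,22]  [23,24]
[1,4] uncovered → point at 4; [5,9] uncovered → point at 9; [10,12] uncovered → point at 12; [17,19] uncovered → point at 19; [23,24] uncovered → point at 24.
Points: 4, 9, 12, 19, 24 (5 total).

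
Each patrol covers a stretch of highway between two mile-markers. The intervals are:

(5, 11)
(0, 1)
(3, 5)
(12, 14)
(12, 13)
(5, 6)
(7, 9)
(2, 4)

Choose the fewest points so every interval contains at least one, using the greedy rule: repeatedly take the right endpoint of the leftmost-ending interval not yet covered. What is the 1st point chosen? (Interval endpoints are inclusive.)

Process intervals by earliest right end; each time one isn't hit yet, stab at its right endpoint.
By right end: [0,1]  [2,4]  [3,5]  [5,6]  [7,9]  [5,11]  [12,13]  [12,14]
[0,1] uncovered → point at 1; [2,4] uncovered → point at 4; [5,6] uncovered → point at 6; [7,9] uncovered → point at 9; [12,13] uncovered → point at 13.
Points: 1, 4, 6, 9, 13 (5 total).

1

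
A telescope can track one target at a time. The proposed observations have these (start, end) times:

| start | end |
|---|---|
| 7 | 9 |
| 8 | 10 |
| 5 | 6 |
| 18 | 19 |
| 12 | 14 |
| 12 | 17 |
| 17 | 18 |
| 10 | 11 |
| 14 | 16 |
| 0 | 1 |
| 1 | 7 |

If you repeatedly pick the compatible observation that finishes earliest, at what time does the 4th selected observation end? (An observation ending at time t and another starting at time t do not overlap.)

11

Sort by end time and greedily take each interval whose start is ≥ the last chosen end.
By end time: (0,1), (5,6), (1,7), (7,9), (8,10), (10,11), (12,14), (14,16), (12,17), (17,18), (18,19).
Pick (0,1); next start ≥ 1 → (5,6); next start ≥ 6 → (7,9); next start ≥ 9 → (10,11); next start ≥ 11 → (12,14); next start ≥ 14 → (14,16); next start ≥ 16 → (17,18); next start ≥ 18 → (18,19).
Selected: (0,1) (5,6) (7,9) (10,11) (12,14) (14,16) (17,18) (18,19)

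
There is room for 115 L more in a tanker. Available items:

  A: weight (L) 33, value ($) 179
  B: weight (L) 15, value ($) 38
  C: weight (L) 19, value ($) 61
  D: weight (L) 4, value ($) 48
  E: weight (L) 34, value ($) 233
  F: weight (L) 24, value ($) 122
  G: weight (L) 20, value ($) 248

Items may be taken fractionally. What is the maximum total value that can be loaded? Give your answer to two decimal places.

Sort by value per unit weight and fill in that order.
Order: G (248/20=12.40) > D (48/4=12.00) > E (233/34=6.85) > A (179/33=5.42) > F (122/24=5.08) > C (61/19=3.21) > B (38/15=2.53)
Fill: take G (20 @ 248) → take D (4 @ 48) → take E (34 @ 233) → take A (33 @ 179) → take F (24 @ 122); 115/115 used.
Total value = 830.00

830.00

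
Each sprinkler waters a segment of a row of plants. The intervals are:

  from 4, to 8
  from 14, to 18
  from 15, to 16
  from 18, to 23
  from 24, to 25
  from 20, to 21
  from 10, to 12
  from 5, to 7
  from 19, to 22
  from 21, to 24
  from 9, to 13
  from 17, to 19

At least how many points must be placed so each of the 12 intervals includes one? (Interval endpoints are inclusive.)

Sorted: [5,7] [4,8] [10,12] [9,13] [15,16] [14,18] [17,19] [20,21] [19,22] [18,23] [21,24] [24,25]
{[5,7],[4,8]} hit by 7; {[10,12],[9,13]} hit by 12; {[15,16],[14,18]} hit by 16; {[17,19]} hit by 19; {[20,21],[19,22],[18,23],[21,24]} hit by 21; {[24,25]} hit by 25.
Points: 7, 12, 16, 19, 21, 25 (6 total).

6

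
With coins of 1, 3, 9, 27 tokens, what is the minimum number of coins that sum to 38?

Greedy: take as many of the largest coin as possible, then repeat with the remainder.
38 − 1×27→11 − 1×9→2 − 2×1→0
Total coins = 1 + 1 + 2 = 4

4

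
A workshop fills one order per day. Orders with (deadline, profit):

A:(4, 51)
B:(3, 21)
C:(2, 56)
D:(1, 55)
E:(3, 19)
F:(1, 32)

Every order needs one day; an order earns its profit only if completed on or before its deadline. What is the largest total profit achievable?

183

By profit: C(d2,56), D(d1,55), A(d4,51), F(d1,32), B(d3,21), E(d3,19)
C→slot 2; D→slot 1; A→slot 4; F skipped; B→slot 3; E skipped.
Profit = 55 + 56 + 21 + 51 = 183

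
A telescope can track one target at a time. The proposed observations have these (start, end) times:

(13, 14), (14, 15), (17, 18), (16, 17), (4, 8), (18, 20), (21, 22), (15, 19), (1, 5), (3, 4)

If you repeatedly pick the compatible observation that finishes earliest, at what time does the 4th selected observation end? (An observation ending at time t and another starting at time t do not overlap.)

15

Order by finish time; keep every interval that doesn't clash with the previous kept one.
Sorted by end: (3,4)  (1,5)  (4,8)  (13,14)  (14,15)  (16,17)  (17,18)  (15,19)  (18,20)  (21,22)
take (3,4); take (4,8); take (13,14); take (14,15); take (16,17); take (17,18); skip (15,19); take (18,20); take (21,22).
Selected: (3,4) (4,8) (13,14) (14,15) (16,17) (17,18) (18,20) (21,22)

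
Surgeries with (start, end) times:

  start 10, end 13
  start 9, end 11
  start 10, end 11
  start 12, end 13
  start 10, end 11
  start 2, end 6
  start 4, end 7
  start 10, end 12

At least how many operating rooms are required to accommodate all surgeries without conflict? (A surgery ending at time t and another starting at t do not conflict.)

Count concurrent intervals with a sweep; the peak is the room count.
starts: [2, 4, 9, 10, 10, 10, 10, 12]
ends:   [6, 7, 11, 11, 11, 12, 13, 13]
s2→1 s4→2 e6→1 e7→0 s9→1 s10→2 s10→3 s10→4 s10→5  — peak 5.

5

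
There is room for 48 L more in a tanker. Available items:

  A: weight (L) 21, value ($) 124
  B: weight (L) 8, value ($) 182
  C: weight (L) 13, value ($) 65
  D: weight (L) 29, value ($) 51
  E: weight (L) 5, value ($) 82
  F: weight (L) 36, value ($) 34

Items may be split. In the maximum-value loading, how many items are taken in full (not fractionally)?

4

Ratios (sorted): B 22.75, E 16.40, A 5.90, C 5.00, D 1.76, F 0.94
take B (8 @ 182); take E (5 @ 82); take A (21 @ 124); take C (13 @ 65); take 1/29 of D → 1.76. Capacity used 48/48.
4 item(s) taken whole; one partial (take 1/29 of D).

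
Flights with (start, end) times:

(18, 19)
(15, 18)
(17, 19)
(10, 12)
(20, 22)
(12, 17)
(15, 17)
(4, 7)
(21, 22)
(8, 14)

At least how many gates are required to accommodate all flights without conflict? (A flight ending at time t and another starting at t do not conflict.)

The answer is the maximum number of intervals overlapping at any instant.
Events (time:±→running): 4:+→1 7:-→0 8:+→1 10:+→2 12:-→1 12:+→2 14:-→1 15:+→2 15:+→3 … peak 3.

3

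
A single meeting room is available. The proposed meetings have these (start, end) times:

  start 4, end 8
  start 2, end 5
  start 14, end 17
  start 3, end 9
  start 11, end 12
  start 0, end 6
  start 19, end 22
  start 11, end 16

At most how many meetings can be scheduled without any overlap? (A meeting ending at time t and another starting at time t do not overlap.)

4

Sorted by end: (2,5)  (0,6)  (4,8)  (3,9)  (11,12)  (11,16)  (14,17)  (19,22)
take (2,5); skip (4,8); take (11,12); take (14,17); take (19,22).
Selected 4 meetings.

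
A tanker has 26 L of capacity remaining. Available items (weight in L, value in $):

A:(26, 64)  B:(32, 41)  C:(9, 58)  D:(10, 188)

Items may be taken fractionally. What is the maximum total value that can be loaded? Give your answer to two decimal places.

263.23

Ratios (sorted): D 18.80, C 6.44, A 2.46, B 1.28
take D (10 @ 188); take C (9 @ 58); take 7/26 of A → 17.23. Capacity used 26/26.
Total value = 263.23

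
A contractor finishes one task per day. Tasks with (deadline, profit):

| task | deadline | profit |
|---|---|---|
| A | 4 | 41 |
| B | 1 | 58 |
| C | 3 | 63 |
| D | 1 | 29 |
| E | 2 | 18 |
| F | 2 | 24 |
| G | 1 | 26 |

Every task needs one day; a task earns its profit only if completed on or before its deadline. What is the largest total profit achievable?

Profit order: C=63 B=58 A=41 D=29 G=26 F=24 E=18
Assign: C→slot 3, B→slot 1, A→slot 4, D skipped, G skipped, F→slot 2, E skipped.
Slots: [1:B] [2:F] [3:C] [4:A]
Profit = 58 + 24 + 63 + 41 = 186

186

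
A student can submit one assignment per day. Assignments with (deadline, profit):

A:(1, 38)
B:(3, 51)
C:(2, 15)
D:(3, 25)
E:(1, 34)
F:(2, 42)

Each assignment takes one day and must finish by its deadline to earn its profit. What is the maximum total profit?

Sort by profit descending; place each in the latest free slot ≤ its deadline.
Profit order: B=51 F=42 A=38 E=34 D=25 C=15
Assign: B→slot 3, F→slot 2, A→slot 1, E skipped, D skipped, C skipped.
Slots: [1:A] [2:F] [3:B]
Profit = 38 + 42 + 51 = 131

131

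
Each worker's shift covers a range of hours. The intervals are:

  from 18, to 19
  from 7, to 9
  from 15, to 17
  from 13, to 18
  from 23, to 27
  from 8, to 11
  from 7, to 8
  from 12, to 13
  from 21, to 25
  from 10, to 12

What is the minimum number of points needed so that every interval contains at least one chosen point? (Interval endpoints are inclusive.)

5

Sort by right endpoint; whenever an interval is uncovered, place a point at its right end.
Sorted: [7,8] [7,9] [8,11] [10,12] [12,13] [15,17] [13,18] [18,19] [21,25] [23,27]
{[7,8],[7,9],[8,11]} hit by 8; {[10,12],[12,13]} hit by 12; {[15,17],[13,18]} hit by 17; {[18,19]} hit by 19; {[21,25],[23,27]} hit by 25.
Points: 8, 12, 17, 19, 25 (5 total).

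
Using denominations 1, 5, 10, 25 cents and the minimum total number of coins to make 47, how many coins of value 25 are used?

Greedy: take as many of the largest coin as possible, then repeat with the remainder.
47 − 1×25→22 − 2×10→2 − 2×1→0
Count of 25: 1

1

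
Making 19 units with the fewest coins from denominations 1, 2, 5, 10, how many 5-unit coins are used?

19 − 1×10→9 − 1×5→4 − 2×2→0
Count of 5: 1

1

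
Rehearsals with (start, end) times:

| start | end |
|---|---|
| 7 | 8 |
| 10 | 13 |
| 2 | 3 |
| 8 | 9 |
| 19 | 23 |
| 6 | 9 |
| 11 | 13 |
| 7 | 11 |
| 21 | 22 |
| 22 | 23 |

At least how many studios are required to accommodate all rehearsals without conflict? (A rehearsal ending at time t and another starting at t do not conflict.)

Count concurrent intervals with a sweep; the peak is the room count.
starts: [2, 6, 7, 7, 8, 10, 11, 19, 21, 22]
ends:   [3, 8, 9, 9, 11, 13, 13, 22, 23, 23]
s2→1 e3→0 s6→1 s7→2 s7→3  — peak 3.

3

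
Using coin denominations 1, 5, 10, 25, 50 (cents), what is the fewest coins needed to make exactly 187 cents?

7

187 − 3×50→37 − 1×25→12 − 1×10→2 − 2×1→0
Total coins = 3 + 1 + 1 + 2 = 7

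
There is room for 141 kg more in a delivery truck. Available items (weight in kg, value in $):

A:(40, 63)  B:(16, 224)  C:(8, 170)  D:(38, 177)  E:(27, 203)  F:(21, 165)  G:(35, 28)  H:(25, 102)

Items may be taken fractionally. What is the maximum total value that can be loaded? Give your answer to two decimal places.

Ratios (sorted): C 21.25, B 14.00, F 7.86, E 7.52, D 4.66, H 4.08, A 1.57, G 0.80
take C (8 @ 170); take B (16 @ 224); take F (21 @ 165); take E (27 @ 203); take D (38 @ 177); take H (25 @ 102); take 6/40 of A → 9.45. Capacity used 141/141.
Total value = 1050.45

1050.45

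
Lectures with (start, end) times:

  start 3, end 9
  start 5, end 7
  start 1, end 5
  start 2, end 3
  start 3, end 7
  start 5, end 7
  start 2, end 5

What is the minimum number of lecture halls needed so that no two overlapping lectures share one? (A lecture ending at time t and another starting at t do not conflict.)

The answer is the maximum number of intervals overlapping at any instant.
Events (time:±→running): 1:+→1 2:+→2 2:+→3 3:-→2 3:+→3 3:+→4 … peak 4.

4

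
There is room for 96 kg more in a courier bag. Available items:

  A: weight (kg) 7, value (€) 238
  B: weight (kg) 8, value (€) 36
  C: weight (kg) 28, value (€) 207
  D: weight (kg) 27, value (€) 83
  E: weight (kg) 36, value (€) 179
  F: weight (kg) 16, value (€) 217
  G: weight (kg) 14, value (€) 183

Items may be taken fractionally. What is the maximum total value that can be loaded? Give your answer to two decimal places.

999.14

Greedy by value/weight ratio, highest first.
Ratios (sorted): A 34.00, F 13.56, G 13.07, C 7.39, E 4.97, B 4.50, D 3.07
take A (7 @ 238); take F (16 @ 217); take G (14 @ 183); take C (28 @ 207); take 31/36 of E → 154.14. Capacity used 96/96.
Total value = 999.14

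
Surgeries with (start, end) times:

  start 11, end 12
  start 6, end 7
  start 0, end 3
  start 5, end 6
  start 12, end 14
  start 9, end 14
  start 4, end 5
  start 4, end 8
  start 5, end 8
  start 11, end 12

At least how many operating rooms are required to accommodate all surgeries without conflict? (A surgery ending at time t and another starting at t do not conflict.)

Events (time:±→running): 0:+→1 3:-→0 4:+→1 4:+→2 5:-→1 5:+→2 5:+→3 … peak 3.

3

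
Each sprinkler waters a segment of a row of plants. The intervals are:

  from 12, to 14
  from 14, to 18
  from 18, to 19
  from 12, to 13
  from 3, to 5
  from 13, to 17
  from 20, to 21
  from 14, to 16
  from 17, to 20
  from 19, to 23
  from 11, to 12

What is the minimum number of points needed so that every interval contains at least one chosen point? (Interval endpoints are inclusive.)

By right end: [3,5]  [11,12]  [12,13]  [12,14]  [14,16]  [13,17]  [14,18]  [18,19]  [17,20]  [20,21]  [19,23]
[3,5] uncovered → point at 5; [11,12] uncovered → point at 12; [14,16] uncovered → point at 16; [18,19] uncovered → point at 19; [20,21] uncovered → point at 21.
Points: 5, 12, 16, 19, 21 (5 total).

5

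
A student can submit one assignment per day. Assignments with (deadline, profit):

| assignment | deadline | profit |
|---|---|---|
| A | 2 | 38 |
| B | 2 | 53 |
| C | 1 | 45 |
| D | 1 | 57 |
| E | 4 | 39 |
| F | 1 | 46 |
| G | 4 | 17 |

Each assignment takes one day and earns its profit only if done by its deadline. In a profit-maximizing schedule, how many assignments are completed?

4

Sort by profit descending; place each in the latest free slot ≤ its deadline.
By profit: D(d1,57), B(d2,53), F(d1,46), C(d1,45), E(d4,39), A(d2,38), G(d4,17)
D→slot 1; B→slot 2; F skipped; C skipped; E→slot 4; A skipped; G→slot 3.
4 of 7 scheduled.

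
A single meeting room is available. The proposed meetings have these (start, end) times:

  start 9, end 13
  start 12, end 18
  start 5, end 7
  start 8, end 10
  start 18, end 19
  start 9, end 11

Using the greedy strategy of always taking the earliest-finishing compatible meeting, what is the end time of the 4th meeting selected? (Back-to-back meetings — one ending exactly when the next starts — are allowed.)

19

Order by finish time; keep every interval that doesn't clash with the previous kept one.
Sorted by end: (5,7)  (8,10)  (9,11)  (9,13)  (12,18)  (18,19)
take (5,7); take (8,10); skip (9,11); take (12,18); take (18,19).
Selected: (5,7) (8,10) (12,18) (18,19)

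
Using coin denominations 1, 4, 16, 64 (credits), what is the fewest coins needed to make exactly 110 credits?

Use the largest denomination that fits, subtract, and repeat.
110 = 1×64 + 2×16 + 3×4 + 2×1
Total coins = 1 + 2 + 3 + 2 = 8

8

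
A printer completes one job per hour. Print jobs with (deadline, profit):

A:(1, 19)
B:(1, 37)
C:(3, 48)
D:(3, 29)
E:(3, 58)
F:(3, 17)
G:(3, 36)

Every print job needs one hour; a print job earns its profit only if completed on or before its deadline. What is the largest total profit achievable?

Sort by profit descending; place each in the latest free slot ≤ its deadline.
Profit order: E=58 C=48 B=37 G=36 D=29 A=19 F=17
Assign: E→slot 3, C→slot 2, B→slot 1, G skipped, D skipped, A skipped, F skipped.
Slots: [1:B] [2:C] [3:E]
Profit = 37 + 48 + 58 = 143

143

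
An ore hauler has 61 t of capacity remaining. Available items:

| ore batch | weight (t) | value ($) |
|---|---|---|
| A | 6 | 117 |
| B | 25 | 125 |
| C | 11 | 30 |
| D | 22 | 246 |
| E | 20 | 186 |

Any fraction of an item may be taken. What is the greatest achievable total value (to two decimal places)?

Greedy by value/weight ratio, highest first.
Ratios (sorted): A 19.50, D 11.18, E 9.30, B 5.00, C 2.73
take A (6 @ 117); take D (22 @ 246); take E (20 @ 186); take 13/25 of B → 65.00. Capacity used 61/61.
Total value = 614.00

614.00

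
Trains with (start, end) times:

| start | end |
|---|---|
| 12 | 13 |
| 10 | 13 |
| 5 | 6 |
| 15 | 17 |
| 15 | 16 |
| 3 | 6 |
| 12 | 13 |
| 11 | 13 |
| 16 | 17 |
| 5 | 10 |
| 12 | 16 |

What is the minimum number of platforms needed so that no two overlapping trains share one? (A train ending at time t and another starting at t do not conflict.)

Events (time:±→running): 3:+→1 5:+→2 5:+→3 6:-→2 6:-→1 10:-→0 10:+→1 11:+→2 12:+→3 12:+→4 12:+→5 … peak 5.

5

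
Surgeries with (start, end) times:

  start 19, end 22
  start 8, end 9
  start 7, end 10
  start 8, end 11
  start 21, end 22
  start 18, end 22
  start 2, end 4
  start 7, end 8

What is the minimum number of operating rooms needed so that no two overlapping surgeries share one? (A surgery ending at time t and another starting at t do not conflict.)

Events (time:±→running): 2:+→1 4:-→0 7:+→1 7:+→2 8:-→1 8:+→2 8:+→3 … peak 3.

3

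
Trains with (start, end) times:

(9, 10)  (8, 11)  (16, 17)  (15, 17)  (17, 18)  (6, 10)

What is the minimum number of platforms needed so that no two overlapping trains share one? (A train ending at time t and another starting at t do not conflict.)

3

Events (time:±→running): 6:+→1 8:+→2 9:+→3 … peak 3.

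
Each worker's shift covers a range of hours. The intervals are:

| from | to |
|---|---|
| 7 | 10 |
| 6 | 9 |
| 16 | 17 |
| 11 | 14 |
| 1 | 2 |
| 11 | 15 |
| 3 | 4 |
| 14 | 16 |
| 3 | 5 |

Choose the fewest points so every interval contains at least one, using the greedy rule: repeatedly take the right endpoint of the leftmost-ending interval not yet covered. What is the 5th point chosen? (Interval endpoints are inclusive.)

Sorted: [1,2] [3,4] [3,5] [6,9] [7,10] [11,14] [11,15] [14,16] [16,17]
{[1,2]} hit by 2; {[3,4],[3,5]} hit by 4; {[6,9],[7,10]} hit by 9; {[11,14],[11,15],[14,16]} hit by 14; {[16,17]} hit by 17.
Points: 2, 4, 9, 14, 17 (5 total).

17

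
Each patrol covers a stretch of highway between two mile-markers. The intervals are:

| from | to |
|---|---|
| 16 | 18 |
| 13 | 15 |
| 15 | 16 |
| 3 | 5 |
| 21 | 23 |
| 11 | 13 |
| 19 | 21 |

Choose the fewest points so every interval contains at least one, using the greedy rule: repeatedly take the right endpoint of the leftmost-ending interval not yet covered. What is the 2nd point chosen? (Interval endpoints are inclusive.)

13

Sort by right endpoint; whenever an interval is uncovered, place a point at its right end.
By right end: [3,5]  [11,13]  [13,15]  [15,16]  [16,18]  [19,21]  [21,23]
[3,5] uncovered → point at 5; [11,13] uncovered → point at 13; [15,16] uncovered → point at 16; [19,21] uncovered → point at 21.
Points: 5, 13, 16, 21 (4 total).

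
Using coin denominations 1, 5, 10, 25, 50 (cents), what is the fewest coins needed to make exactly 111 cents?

Greedy: take as many of the largest coin as possible, then repeat with the remainder.
111 = 2×50 + 1×10 + 1×1
Total coins = 2 + 1 + 1 = 4

4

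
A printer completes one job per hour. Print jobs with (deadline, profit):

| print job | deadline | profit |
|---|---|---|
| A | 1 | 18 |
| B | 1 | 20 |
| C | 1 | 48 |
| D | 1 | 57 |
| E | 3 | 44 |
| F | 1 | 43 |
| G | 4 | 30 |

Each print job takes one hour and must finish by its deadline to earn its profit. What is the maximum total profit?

Take jobs in profit order; each goes to the latest open slot no later than its deadline.
Profit order: D=57 C=48 E=44 F=43 G=30 B=20 A=18
Assign: D→slot 1, C skipped, E→slot 3, F skipped, G→slot 4, B skipped, A skipped.
Slots: [1:D] [3:E] [4:G]
Profit = 57 + 44 + 30 = 131

131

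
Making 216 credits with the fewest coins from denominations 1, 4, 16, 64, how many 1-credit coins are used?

0

216 = 3×64 + 1×16 + 2×4
Count of 1: 0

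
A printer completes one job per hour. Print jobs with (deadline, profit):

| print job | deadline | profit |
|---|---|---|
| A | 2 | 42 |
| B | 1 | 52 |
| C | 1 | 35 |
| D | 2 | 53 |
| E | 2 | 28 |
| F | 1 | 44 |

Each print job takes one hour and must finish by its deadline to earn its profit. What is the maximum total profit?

105

By profit: D(d2,53), B(d1,52), F(d1,44), A(d2,42), C(d1,35), E(d2,28)
D→slot 2; B→slot 1; F skipped; A skipped; C skipped; E skipped.
Profit = 52 + 53 = 105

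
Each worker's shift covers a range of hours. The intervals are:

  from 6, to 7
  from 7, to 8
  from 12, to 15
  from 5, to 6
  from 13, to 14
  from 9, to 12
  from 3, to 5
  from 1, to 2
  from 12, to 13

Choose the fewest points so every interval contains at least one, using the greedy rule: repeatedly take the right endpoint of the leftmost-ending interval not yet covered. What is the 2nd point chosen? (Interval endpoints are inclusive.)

5

Sort by right endpoint; whenever an interval is uncovered, place a point at its right end.
Sorted: [1,2] [3,5] [5,6] [6,7] [7,8] [9,12] [12,13] [13,14] [12,15]
{[1,2]} hit by 2; {[3,5],[5,6]} hit by 5; {[6,7],[7,8]} hit by 7; {[9,12],[12,13]} hit by 12; {[13,14],[12,15]} hit by 14.
Points: 2, 5, 7, 12, 14 (5 total).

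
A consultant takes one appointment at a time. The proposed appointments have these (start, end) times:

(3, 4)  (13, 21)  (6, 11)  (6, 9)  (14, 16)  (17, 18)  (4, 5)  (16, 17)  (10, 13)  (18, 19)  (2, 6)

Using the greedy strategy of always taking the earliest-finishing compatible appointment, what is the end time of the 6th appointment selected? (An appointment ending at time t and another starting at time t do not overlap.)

17

Sort by end time and greedily take each interval whose start is ≥ the last chosen end.
By end time: (3,4), (4,5), (2,6), (6,9), (6,11), (10,13), (14,16), (16,17), (17,18), (18,19), (13,21).
Pick (3,4); next start ≥ 4 → (4,5); next start ≥ 5 → (6,9); next start ≥ 9 → (10,13); next start ≥ 13 → (14,16); next start ≥ 16 → (16,17); next start ≥ 17 → (17,18); next start ≥ 18 → (18,19).
Selected: (3,4) (4,5) (6,9) (10,13) (14,16) (16,17) (17,18) (18,19)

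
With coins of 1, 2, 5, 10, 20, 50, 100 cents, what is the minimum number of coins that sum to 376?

7

Use the largest denomination that fits, subtract, and repeat.
376 − 3×100→76 − 1×50→26 − 1×20→6 − 1×5→1 − 1×1→0
Total coins = 3 + 1 + 1 + 1 + 1 = 7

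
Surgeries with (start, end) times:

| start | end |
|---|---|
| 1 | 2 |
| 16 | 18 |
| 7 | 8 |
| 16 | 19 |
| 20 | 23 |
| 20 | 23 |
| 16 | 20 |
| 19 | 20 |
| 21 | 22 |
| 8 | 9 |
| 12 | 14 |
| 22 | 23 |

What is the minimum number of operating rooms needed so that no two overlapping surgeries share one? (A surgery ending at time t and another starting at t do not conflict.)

The answer is the maximum number of intervals overlapping at any instant.
starts: [1, 7, 8, 12, 16, 16, 16, 19, 20, 20, 21, 22]
ends:   [2, 8, 9, 14, 18, 19, 20, 20, 22, 23, 23, 23]
s1→1 e2→0 s7→1 e8→0 s8→1 e9→0 s12→1 e14→0 s16→1 s16→2 s16→3  — peak 3.

3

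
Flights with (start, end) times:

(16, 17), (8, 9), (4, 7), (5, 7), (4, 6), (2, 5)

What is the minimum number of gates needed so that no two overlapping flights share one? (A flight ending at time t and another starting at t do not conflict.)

3

The answer is the maximum number of intervals overlapping at any instant.
Events (time:±→running): 2:+→1 4:+→2 4:+→3 … peak 3.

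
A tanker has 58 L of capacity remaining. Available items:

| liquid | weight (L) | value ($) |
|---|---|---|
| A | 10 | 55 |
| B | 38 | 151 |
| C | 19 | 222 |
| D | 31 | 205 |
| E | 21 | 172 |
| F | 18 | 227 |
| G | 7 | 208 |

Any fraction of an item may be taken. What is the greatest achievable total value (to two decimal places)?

Greedy by value/weight ratio, highest first.
Ratios (sorted): G 29.71, F 12.61, C 11.68, E 8.19, D 6.61, A 5.50, B 3.97
take G (7 @ 208); take F (18 @ 227); take C (19 @ 222); take 14/21 of E → 114.67. Capacity used 58/58.
Total value = 771.67

771.67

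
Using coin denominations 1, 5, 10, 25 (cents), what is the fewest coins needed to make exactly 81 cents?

Greedy: take as many of the largest coin as possible, then repeat with the remainder.
81 − 3×25→6 − 1×5→1 − 1×1→0
Total coins = 3 + 1 + 1 = 5

5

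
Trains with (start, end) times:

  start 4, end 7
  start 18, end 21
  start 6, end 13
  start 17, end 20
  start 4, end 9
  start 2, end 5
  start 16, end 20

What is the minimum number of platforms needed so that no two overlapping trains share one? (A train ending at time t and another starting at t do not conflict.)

3

starts: [2, 4, 4, 6, 16, 17, 18]
ends:   [5, 7, 9, 13, 20, 20, 21]
s2→1 s4→2 s4→3  — peak 3.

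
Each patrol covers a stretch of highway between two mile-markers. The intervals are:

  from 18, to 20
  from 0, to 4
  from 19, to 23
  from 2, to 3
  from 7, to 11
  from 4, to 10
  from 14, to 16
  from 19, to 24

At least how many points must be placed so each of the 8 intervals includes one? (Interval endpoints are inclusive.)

Process intervals by earliest right end; each time one isn't hit yet, stab at its right endpoint.
By right end: [2,3]  [0,4]  [4,10]  [7,11]  [14,16]  [18,20]  [19,23]  [19,24]
[2,3] uncovered → point at 3; [4,10] uncovered → point at 10; [14,16] uncovered → point at 16; [18,20] uncovered → point at 20.
Points: 3, 10, 16, 20 (4 total).

4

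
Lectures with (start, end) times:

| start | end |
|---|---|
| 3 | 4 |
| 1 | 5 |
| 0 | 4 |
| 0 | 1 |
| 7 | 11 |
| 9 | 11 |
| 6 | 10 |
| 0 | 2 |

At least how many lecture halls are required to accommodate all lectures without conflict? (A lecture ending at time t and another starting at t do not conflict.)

3

Events (time:±→running): 0:+→1 0:+→2 0:+→3 … peak 3.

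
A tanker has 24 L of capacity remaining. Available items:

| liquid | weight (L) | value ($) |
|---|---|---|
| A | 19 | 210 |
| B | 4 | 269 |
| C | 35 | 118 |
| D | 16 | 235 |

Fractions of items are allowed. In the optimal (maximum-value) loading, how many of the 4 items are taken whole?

2

Sort by value per unit weight and fill in that order.
Ratios (sorted): B 67.25, D 14.69, A 11.05, C 3.37
take B (4 @ 269); take D (16 @ 235); take 4/19 of A → 44.21. Capacity used 24/24.
2 item(s) taken whole; one partial (take 4/19 of A).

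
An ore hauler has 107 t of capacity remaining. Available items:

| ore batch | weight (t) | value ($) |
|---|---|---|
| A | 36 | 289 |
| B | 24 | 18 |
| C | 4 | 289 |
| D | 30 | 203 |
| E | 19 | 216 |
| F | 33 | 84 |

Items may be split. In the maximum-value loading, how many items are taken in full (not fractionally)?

4

Order: C (289/4=72.25) > E (216/19=11.37) > A (289/36=8.03) > D (203/30=6.77) > F (84/33=2.55) > B (18/24=0.75)
Fill: take C (4 @ 289) → take E (19 @ 216) → take A (36 @ 289) → take D (30 @ 203) → take 18/33 of F → 45.82; 107/107 used.
4 item(s) taken whole; one partial (take 18/33 of F).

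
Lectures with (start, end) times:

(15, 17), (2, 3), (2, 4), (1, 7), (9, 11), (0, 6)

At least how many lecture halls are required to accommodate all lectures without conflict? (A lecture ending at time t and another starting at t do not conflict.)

4

starts: [0, 1, 2, 2, 9, 15]
ends:   [3, 4, 6, 7, 11, 17]
s0→1 s1→2 s2→3 s2→4  — peak 4.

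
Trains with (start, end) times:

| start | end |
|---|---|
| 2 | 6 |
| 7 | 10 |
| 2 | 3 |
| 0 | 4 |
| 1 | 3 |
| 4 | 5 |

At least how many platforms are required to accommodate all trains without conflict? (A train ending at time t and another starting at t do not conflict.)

4

The answer is the maximum number of intervals overlapping at any instant.
Events (time:±→running): 0:+→1 1:+→2 2:+→3 2:+→4 … peak 4.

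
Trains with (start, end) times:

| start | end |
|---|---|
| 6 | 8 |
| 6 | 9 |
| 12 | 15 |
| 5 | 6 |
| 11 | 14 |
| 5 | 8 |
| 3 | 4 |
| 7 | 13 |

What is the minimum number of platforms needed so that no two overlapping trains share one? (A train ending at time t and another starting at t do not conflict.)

Events (time:±→running): 3:+→1 4:-→0 5:+→1 5:+→2 6:-→1 6:+→2 6:+→3 7:+→4 … peak 4.

4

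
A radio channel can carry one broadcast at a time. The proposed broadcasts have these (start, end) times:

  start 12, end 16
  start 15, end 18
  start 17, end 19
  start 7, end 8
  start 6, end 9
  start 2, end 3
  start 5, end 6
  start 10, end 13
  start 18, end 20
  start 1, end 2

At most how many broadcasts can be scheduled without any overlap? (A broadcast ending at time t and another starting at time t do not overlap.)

Order by finish time; keep every interval that doesn't clash with the previous kept one.
By end time: (1,2), (2,3), (5,6), (7,8), (6,9), (10,13), (12,16), (15,18), (17,19), (18,20).
Pick (1,2); next start ≥ 2 → (2,3); next start ≥ 3 → (5,6); next start ≥ 6 → (7,8); next start ≥ 8 → (10,13); next start ≥ 13 → (15,18); next start ≥ 18 → (18,20).
Selected 7 broadcasts.

7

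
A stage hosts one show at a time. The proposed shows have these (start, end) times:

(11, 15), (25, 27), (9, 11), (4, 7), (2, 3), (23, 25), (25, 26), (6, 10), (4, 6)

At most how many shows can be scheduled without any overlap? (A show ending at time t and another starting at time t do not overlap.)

6

Order by finish time; keep every interval that doesn't clash with the previous kept one.
By end time: (2,3), (4,6), (4,7), (6,10), (9,11), (11,15), (23,25), (25,26), (25,27).
Pick (2,3); next start ≥ 3 → (4,6); next start ≥ 6 → (6,10); next start ≥ 10 → (11,15); next start ≥ 15 → (23,25); next start ≥ 25 → (25,26).
Selected 6 shows.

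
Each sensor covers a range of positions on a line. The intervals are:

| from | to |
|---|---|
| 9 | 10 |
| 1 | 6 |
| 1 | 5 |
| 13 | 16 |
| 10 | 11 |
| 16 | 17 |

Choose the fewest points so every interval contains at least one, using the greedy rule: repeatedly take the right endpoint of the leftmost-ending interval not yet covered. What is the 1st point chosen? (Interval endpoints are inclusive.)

5

Process intervals by earliest right end; each time one isn't hit yet, stab at its right endpoint.
Sorted: [1,5] [1,6] [9,10] [10,11] [13,16] [16,17]
{[1,5],[1,6]} hit by 5; {[9,10],[10,11]} hit by 10; {[13,16],[16,17]} hit by 16.
Points: 5, 10, 16 (3 total).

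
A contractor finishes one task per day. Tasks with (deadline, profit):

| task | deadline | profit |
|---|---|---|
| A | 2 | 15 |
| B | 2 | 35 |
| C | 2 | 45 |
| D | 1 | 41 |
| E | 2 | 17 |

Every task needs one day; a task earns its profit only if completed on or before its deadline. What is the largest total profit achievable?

86

By profit: C(d2,45), D(d1,41), B(d2,35), E(d2,17), A(d2,15)
C→slot 2; D→slot 1; B skipped; E skipped; A skipped.
Profit = 41 + 45 = 86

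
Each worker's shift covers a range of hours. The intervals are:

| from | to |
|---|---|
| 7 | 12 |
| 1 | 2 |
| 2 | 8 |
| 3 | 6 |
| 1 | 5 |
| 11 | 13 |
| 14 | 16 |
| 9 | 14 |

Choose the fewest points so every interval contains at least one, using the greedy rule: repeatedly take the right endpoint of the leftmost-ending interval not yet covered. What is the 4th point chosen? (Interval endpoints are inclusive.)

16

Sorted: [1,2] [1,5] [3,6] [2,8] [7,12] [11,13] [9,14] [14,16]
{[1,2],[1,5]} hit by 2; {[3,6],[2,8]} hit by 6; {[7,12],[11,13],[9,14]} hit by 12; {[14,16]} hit by 16.
Points: 2, 6, 12, 16 (4 total).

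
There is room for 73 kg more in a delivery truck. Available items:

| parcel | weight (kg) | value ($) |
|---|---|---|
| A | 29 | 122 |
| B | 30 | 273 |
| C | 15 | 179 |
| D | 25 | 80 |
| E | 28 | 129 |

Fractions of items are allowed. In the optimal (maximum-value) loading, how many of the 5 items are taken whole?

3

Sort by value per unit weight and fill in that order.
Ratios (sorted): C 11.93, B 9.10, E 4.61, A 4.21, D 3.20
take C (15 @ 179); take B (30 @ 273); take E (28 @ 129). Capacity used 73/73.
3 item(s) taken whole.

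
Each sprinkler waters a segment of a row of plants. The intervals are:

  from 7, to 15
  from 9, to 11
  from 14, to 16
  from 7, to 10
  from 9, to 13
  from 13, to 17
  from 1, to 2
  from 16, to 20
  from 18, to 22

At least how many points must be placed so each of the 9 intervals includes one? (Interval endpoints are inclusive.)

Process intervals by earliest right end; each time one isn't hit yet, stab at its right endpoint.
Sorted: [1,2] [7,10] [9,11] [9,13] [7,15] [14,16] [13,17] [16,20] [18,22]
{[1,2]} hit by 2; {[7,10],[9,11],[9,13],[7,15]} hit by 10; {[14,16],[13,17],[16,20]} hit by 16; {[18,22]} hit by 22.
Points: 2, 10, 16, 22 (4 total).

4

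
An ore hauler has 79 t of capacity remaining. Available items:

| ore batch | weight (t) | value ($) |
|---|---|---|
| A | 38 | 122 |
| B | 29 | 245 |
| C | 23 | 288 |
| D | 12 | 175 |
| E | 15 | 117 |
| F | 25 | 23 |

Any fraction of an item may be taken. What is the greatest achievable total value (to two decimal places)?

825.00

Sort by value per unit weight and fill in that order.
Ratios (sorted): D 14.58, C 12.52, B 8.45, E 7.80, A 3.21, F 0.92
take D (12 @ 175); take C (23 @ 288); take B (29 @ 245); take E (15 @ 117). Capacity used 79/79.
Total value = 825.00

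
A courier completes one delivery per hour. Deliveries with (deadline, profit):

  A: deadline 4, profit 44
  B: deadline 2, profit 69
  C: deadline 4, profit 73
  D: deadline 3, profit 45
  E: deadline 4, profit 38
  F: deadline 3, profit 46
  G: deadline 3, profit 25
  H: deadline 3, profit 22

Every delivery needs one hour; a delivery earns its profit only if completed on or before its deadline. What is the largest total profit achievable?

233

Sort by profit descending; place each in the latest free slot ≤ its deadline.
By profit: C(d4,73), B(d2,69), F(d3,46), D(d3,45), A(d4,44), E(d4,38), G(d3,25), H(d3,22)
C→slot 4; B→slot 2; F→slot 3; D→slot 1; A skipped; E skipped; G skipped; H skipped.
Profit = 45 + 69 + 46 + 73 = 233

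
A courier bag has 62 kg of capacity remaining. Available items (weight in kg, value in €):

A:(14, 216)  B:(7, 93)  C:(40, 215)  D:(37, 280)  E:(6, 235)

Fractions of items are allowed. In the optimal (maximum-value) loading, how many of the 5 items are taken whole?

Sort by value per unit weight and fill in that order.
Order: E (235/6=39.17) > A (216/14=15.43) > B (93/7=13.29) > D (280/37=7.57) > C (215/40=5.38)
Fill: take E (6 @ 235) → take A (14 @ 216) → take B (7 @ 93) → take 35/37 of D → 264.86; 62/62 used.
3 item(s) taken whole; one partial (take 35/37 of D).

3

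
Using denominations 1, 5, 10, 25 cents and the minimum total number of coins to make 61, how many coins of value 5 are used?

61 = 2×25 + 1×10 + 1×1
Count of 5: 0

0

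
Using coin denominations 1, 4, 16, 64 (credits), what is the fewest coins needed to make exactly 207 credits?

9

Use the largest denomination that fits, subtract, and repeat.
207 = 3×64 + 3×4 + 3×1
Total coins = 3 + 3 + 3 = 9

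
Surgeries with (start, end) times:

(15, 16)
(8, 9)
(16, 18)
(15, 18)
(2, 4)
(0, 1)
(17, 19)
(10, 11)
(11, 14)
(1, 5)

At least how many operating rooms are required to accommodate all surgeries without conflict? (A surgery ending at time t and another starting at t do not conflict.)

The answer is the maximum number of intervals overlapping at any instant.
Events (time:±→running): 0:+→1 1:-→0 1:+→1 2:+→2 4:-→1 5:-→0 8:+→1 9:-→0 10:+→1 11:-→0 11:+→1 14:-→0 15:+→1 15:+→2 16:-→1 16:+→2 17:+→3 … peak 3.

3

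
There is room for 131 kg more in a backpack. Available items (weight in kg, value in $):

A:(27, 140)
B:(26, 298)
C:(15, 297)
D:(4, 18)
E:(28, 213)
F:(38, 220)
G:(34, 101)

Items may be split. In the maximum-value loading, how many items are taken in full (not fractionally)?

4

Sort by value per unit weight and fill in that order.
Ratios (sorted): C 19.80, B 11.46, E 7.61, F 5.79, A 5.19, D 4.50, G 2.97
take C (15 @ 297); take B (26 @ 298); take E (28 @ 213); take F (38 @ 220); take 24/27 of A → 124.44. Capacity used 131/131.
4 item(s) taken whole; one partial (take 24/27 of A).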